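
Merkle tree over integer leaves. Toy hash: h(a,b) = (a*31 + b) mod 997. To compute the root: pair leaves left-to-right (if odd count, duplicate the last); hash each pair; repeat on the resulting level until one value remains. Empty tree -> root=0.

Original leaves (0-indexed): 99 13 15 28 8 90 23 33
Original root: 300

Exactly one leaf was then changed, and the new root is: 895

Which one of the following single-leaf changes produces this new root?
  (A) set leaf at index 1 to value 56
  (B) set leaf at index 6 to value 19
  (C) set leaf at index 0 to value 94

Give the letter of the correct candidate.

Original leaves: [99, 13, 15, 28, 8, 90, 23, 33]
Target new root: 895
Try each candidate change and compute the resulting root:
Candidate A: set leaf[1] = 56 -> leaves = [99, 56, 15, 28, 8, 90, 23, 33]
  L0: [99, 56, 15, 28, 8, 90, 23, 33]
  L1: h(99,56)=(99*31+56)%997=134 h(15,28)=(15*31+28)%997=493 h(8,90)=(8*31+90)%997=338 h(23,33)=(23*31+33)%997=746 -> [134, 493, 338, 746]
  L2: h(134,493)=(134*31+493)%997=659 h(338,746)=(338*31+746)%997=257 -> [659, 257]
  L3: h(659,257)=(659*31+257)%997=746 -> [746]
  root = 746 != target 895
Candidate B: set leaf[6] = 19 -> leaves = [99, 13, 15, 28, 8, 90, 19, 33]
  L0: [99, 13, 15, 28, 8, 90, 19, 33]
  L1: h(99,13)=(99*31+13)%997=91 h(15,28)=(15*31+28)%997=493 h(8,90)=(8*31+90)%997=338 h(19,33)=(19*31+33)%997=622 -> [91, 493, 338, 622]
  L2: h(91,493)=(91*31+493)%997=323 h(338,622)=(338*31+622)%997=133 -> [323, 133]
  L3: h(323,133)=(323*31+133)%997=176 -> [176]
  root = 176 != target 895
Candidate C: set leaf[0] = 94 -> leaves = [94, 13, 15, 28, 8, 90, 23, 33]
  L0: [94, 13, 15, 28, 8, 90, 23, 33]
  L1: h(94,13)=(94*31+13)%997=933 h(15,28)=(15*31+28)%997=493 h(8,90)=(8*31+90)%997=338 h(23,33)=(23*31+33)%997=746 -> [933, 493, 338, 746]
  L2: h(933,493)=(933*31+493)%997=503 h(338,746)=(338*31+746)%997=257 -> [503, 257]
  L3: h(503,257)=(503*31+257)%997=895 -> [895]
  root = 895 == target 895  ** MATCH **
Candidate C produces the target root.

Answer: C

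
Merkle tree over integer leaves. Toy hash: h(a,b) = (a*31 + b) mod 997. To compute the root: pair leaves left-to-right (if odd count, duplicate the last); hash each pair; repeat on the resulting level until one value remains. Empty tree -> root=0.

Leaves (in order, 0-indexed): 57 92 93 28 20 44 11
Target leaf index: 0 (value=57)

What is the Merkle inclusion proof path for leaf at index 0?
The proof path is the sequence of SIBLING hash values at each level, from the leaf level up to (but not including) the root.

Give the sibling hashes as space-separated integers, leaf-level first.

L0 (leaves): [57, 92, 93, 28, 20, 44, 11], target index=0
L1: h(57,92)=(57*31+92)%997=862 [pair 0] h(93,28)=(93*31+28)%997=917 [pair 1] h(20,44)=(20*31+44)%997=664 [pair 2] h(11,11)=(11*31+11)%997=352 [pair 3] -> [862, 917, 664, 352]
  Sibling for proof at L0: 92
L2: h(862,917)=(862*31+917)%997=720 [pair 0] h(664,352)=(664*31+352)%997=996 [pair 1] -> [720, 996]
  Sibling for proof at L1: 917
L3: h(720,996)=(720*31+996)%997=385 [pair 0] -> [385]
  Sibling for proof at L2: 996
Root: 385
Proof path (sibling hashes from leaf to root): [92, 917, 996]

Answer: 92 917 996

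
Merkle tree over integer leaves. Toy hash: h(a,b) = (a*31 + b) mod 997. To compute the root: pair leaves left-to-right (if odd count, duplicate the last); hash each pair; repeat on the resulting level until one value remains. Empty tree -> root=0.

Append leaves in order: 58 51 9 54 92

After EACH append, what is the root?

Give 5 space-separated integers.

After append 58 (leaves=[58]):
  L0: [58]
  root=58
After append 51 (leaves=[58, 51]):
  L0: [58, 51]
  L1: h(58,51)=(58*31+51)%997=852 -> [852]
  root=852
After append 9 (leaves=[58, 51, 9]):
  L0: [58, 51, 9]
  L1: h(58,51)=(58*31+51)%997=852 h(9,9)=(9*31+9)%997=288 -> [852, 288]
  L2: h(852,288)=(852*31+288)%997=778 -> [778]
  root=778
After append 54 (leaves=[58, 51, 9, 54]):
  L0: [58, 51, 9, 54]
  L1: h(58,51)=(58*31+51)%997=852 h(9,54)=(9*31+54)%997=333 -> [852, 333]
  L2: h(852,333)=(852*31+333)%997=823 -> [823]
  root=823
After append 92 (leaves=[58, 51, 9, 54, 92]):
  L0: [58, 51, 9, 54, 92]
  L1: h(58,51)=(58*31+51)%997=852 h(9,54)=(9*31+54)%997=333 h(92,92)=(92*31+92)%997=950 -> [852, 333, 950]
  L2: h(852,333)=(852*31+333)%997=823 h(950,950)=(950*31+950)%997=490 -> [823, 490]
  L3: h(823,490)=(823*31+490)%997=81 -> [81]
  root=81

Answer: 58 852 778 823 81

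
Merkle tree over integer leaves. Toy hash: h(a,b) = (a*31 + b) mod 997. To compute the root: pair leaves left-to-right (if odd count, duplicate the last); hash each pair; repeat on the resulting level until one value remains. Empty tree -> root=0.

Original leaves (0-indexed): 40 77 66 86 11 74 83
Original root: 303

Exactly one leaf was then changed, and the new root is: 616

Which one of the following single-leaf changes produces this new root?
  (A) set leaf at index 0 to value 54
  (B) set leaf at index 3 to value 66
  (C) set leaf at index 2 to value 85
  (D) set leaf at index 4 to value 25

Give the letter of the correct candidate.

Answer: C

Derivation:
Original leaves: [40, 77, 66, 86, 11, 74, 83]
Target new root: 616
Try each candidate change and compute the resulting root:
Candidate A: set leaf[0] = 54 -> leaves = [54, 77, 66, 86, 11, 74, 83]
  L0: [54, 77, 66, 86, 11, 74, 83]
  L1: h(54,77)=(54*31+77)%997=754 h(66,86)=(66*31+86)%997=138 h(11,74)=(11*31+74)%997=415 h(83,83)=(83*31+83)%997=662 -> [754, 138, 415, 662]
  L2: h(754,138)=(754*31+138)%997=581 h(415,662)=(415*31+662)%997=566 -> [581, 566]
  L3: h(581,566)=(581*31+566)%997=631 -> [631]
  root = 631 != target 616
Candidate B: set leaf[3] = 66 -> leaves = [40, 77, 66, 66, 11, 74, 83]
  L0: [40, 77, 66, 66, 11, 74, 83]
  L1: h(40,77)=(40*31+77)%997=320 h(66,66)=(66*31+66)%997=118 h(11,74)=(11*31+74)%997=415 h(83,83)=(83*31+83)%997=662 -> [320, 118, 415, 662]
  L2: h(320,118)=(320*31+118)%997=68 h(415,662)=(415*31+662)%997=566 -> [68, 566]
  L3: h(68,566)=(68*31+566)%997=680 -> [680]
  root = 680 != target 616
Candidate C: set leaf[2] = 85 -> leaves = [40, 77, 85, 86, 11, 74, 83]
  L0: [40, 77, 85, 86, 11, 74, 83]
  L1: h(40,77)=(40*31+77)%997=320 h(85,86)=(85*31+86)%997=727 h(11,74)=(11*31+74)%997=415 h(83,83)=(83*31+83)%997=662 -> [320, 727, 415, 662]
  L2: h(320,727)=(320*31+727)%997=677 h(415,662)=(415*31+662)%997=566 -> [677, 566]
  L3: h(677,566)=(677*31+566)%997=616 -> [616]
  root = 616 == target 616  ** MATCH **
Candidate D: set leaf[4] = 25 -> leaves = [40, 77, 66, 86, 25, 74, 83]
  L0: [40, 77, 66, 86, 25, 74, 83]
  L1: h(40,77)=(40*31+77)%997=320 h(66,86)=(66*31+86)%997=138 h(25,74)=(25*31+74)%997=849 h(83,83)=(83*31+83)%997=662 -> [320, 138, 849, 662]
  L2: h(320,138)=(320*31+138)%997=88 h(849,662)=(849*31+662)%997=62 -> [88, 62]
  L3: h(88,62)=(88*31+62)%997=796 -> [796]
  root = 796 != target 616
Candidate C produces the target root.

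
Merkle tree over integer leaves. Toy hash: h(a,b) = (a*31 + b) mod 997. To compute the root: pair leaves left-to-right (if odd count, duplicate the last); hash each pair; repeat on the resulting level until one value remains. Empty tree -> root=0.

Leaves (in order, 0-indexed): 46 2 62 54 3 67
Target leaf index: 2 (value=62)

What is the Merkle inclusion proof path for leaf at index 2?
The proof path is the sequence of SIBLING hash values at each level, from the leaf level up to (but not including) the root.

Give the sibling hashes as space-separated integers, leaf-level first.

Answer: 54 431 135

Derivation:
L0 (leaves): [46, 2, 62, 54, 3, 67], target index=2
L1: h(46,2)=(46*31+2)%997=431 [pair 0] h(62,54)=(62*31+54)%997=979 [pair 1] h(3,67)=(3*31+67)%997=160 [pair 2] -> [431, 979, 160]
  Sibling for proof at L0: 54
L2: h(431,979)=(431*31+979)%997=382 [pair 0] h(160,160)=(160*31+160)%997=135 [pair 1] -> [382, 135]
  Sibling for proof at L1: 431
L3: h(382,135)=(382*31+135)%997=13 [pair 0] -> [13]
  Sibling for proof at L2: 135
Root: 13
Proof path (sibling hashes from leaf to root): [54, 431, 135]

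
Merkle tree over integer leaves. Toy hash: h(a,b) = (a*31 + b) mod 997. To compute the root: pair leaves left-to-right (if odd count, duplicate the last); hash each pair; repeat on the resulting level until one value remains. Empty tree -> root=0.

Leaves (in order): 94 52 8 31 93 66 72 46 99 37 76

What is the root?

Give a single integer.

Answer: 736

Derivation:
L0: [94, 52, 8, 31, 93, 66, 72, 46, 99, 37, 76]
L1: h(94,52)=(94*31+52)%997=972 h(8,31)=(8*31+31)%997=279 h(93,66)=(93*31+66)%997=955 h(72,46)=(72*31+46)%997=284 h(99,37)=(99*31+37)%997=115 h(76,76)=(76*31+76)%997=438 -> [972, 279, 955, 284, 115, 438]
L2: h(972,279)=(972*31+279)%997=501 h(955,284)=(955*31+284)%997=976 h(115,438)=(115*31+438)%997=15 -> [501, 976, 15]
L3: h(501,976)=(501*31+976)%997=555 h(15,15)=(15*31+15)%997=480 -> [555, 480]
L4: h(555,480)=(555*31+480)%997=736 -> [736]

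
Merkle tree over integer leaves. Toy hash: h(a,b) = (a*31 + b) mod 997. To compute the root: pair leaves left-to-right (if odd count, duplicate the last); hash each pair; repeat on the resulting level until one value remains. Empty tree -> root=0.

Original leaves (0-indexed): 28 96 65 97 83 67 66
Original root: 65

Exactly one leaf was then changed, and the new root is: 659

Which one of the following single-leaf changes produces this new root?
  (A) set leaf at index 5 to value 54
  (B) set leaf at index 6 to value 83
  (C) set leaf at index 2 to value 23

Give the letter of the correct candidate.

Original leaves: [28, 96, 65, 97, 83, 67, 66]
Target new root: 659
Try each candidate change and compute the resulting root:
Candidate A: set leaf[5] = 54 -> leaves = [28, 96, 65, 97, 83, 54, 66]
  L0: [28, 96, 65, 97, 83, 54, 66]
  L1: h(28,96)=(28*31+96)%997=964 h(65,97)=(65*31+97)%997=118 h(83,54)=(83*31+54)%997=633 h(66,66)=(66*31+66)%997=118 -> [964, 118, 633, 118]
  L2: h(964,118)=(964*31+118)%997=92 h(633,118)=(633*31+118)%997=798 -> [92, 798]
  L3: h(92,798)=(92*31+798)%997=659 -> [659]
  root = 659 == target 659  ** MATCH **
Candidate B: set leaf[6] = 83 -> leaves = [28, 96, 65, 97, 83, 67, 83]
  L0: [28, 96, 65, 97, 83, 67, 83]
  L1: h(28,96)=(28*31+96)%997=964 h(65,97)=(65*31+97)%997=118 h(83,67)=(83*31+67)%997=646 h(83,83)=(83*31+83)%997=662 -> [964, 118, 646, 662]
  L2: h(964,118)=(964*31+118)%997=92 h(646,662)=(646*31+662)%997=748 -> [92, 748]
  L3: h(92,748)=(92*31+748)%997=609 -> [609]
  root = 609 != target 659
Candidate C: set leaf[2] = 23 -> leaves = [28, 96, 23, 97, 83, 67, 66]
  L0: [28, 96, 23, 97, 83, 67, 66]
  L1: h(28,96)=(28*31+96)%997=964 h(23,97)=(23*31+97)%997=810 h(83,67)=(83*31+67)%997=646 h(66,66)=(66*31+66)%997=118 -> [964, 810, 646, 118]
  L2: h(964,810)=(964*31+810)%997=784 h(646,118)=(646*31+118)%997=204 -> [784, 204]
  L3: h(784,204)=(784*31+204)%997=580 -> [580]
  root = 580 != target 659
Candidate A produces the target root.

Answer: A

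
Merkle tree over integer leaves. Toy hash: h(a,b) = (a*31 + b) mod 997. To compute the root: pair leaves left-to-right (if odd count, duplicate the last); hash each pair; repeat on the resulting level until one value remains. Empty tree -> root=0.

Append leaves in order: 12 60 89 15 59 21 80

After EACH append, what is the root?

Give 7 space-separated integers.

After append 12 (leaves=[12]):
  L0: [12]
  root=12
After append 60 (leaves=[12, 60]):
  L0: [12, 60]
  L1: h(12,60)=(12*31+60)%997=432 -> [432]
  root=432
After append 89 (leaves=[12, 60, 89]):
  L0: [12, 60, 89]
  L1: h(12,60)=(12*31+60)%997=432 h(89,89)=(89*31+89)%997=854 -> [432, 854]
  L2: h(432,854)=(432*31+854)%997=288 -> [288]
  root=288
After append 15 (leaves=[12, 60, 89, 15]):
  L0: [12, 60, 89, 15]
  L1: h(12,60)=(12*31+60)%997=432 h(89,15)=(89*31+15)%997=780 -> [432, 780]
  L2: h(432,780)=(432*31+780)%997=214 -> [214]
  root=214
After append 59 (leaves=[12, 60, 89, 15, 59]):
  L0: [12, 60, 89, 15, 59]
  L1: h(12,60)=(12*31+60)%997=432 h(89,15)=(89*31+15)%997=780 h(59,59)=(59*31+59)%997=891 -> [432, 780, 891]
  L2: h(432,780)=(432*31+780)%997=214 h(891,891)=(891*31+891)%997=596 -> [214, 596]
  L3: h(214,596)=(214*31+596)%997=251 -> [251]
  root=251
After append 21 (leaves=[12, 60, 89, 15, 59, 21]):
  L0: [12, 60, 89, 15, 59, 21]
  L1: h(12,60)=(12*31+60)%997=432 h(89,15)=(89*31+15)%997=780 h(59,21)=(59*31+21)%997=853 -> [432, 780, 853]
  L2: h(432,780)=(432*31+780)%997=214 h(853,853)=(853*31+853)%997=377 -> [214, 377]
  L3: h(214,377)=(214*31+377)%997=32 -> [32]
  root=32
After append 80 (leaves=[12, 60, 89, 15, 59, 21, 80]):
  L0: [12, 60, 89, 15, 59, 21, 80]
  L1: h(12,60)=(12*31+60)%997=432 h(89,15)=(89*31+15)%997=780 h(59,21)=(59*31+21)%997=853 h(80,80)=(80*31+80)%997=566 -> [432, 780, 853, 566]
  L2: h(432,780)=(432*31+780)%997=214 h(853,566)=(853*31+566)%997=90 -> [214, 90]
  L3: h(214,90)=(214*31+90)%997=742 -> [742]
  root=742

Answer: 12 432 288 214 251 32 742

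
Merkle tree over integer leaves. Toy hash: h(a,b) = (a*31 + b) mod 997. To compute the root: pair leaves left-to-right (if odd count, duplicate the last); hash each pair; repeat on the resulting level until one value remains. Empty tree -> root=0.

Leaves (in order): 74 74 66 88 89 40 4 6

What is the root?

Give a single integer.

Answer: 9

Derivation:
L0: [74, 74, 66, 88, 89, 40, 4, 6]
L1: h(74,74)=(74*31+74)%997=374 h(66,88)=(66*31+88)%997=140 h(89,40)=(89*31+40)%997=805 h(4,6)=(4*31+6)%997=130 -> [374, 140, 805, 130]
L2: h(374,140)=(374*31+140)%997=767 h(805,130)=(805*31+130)%997=160 -> [767, 160]
L3: h(767,160)=(767*31+160)%997=9 -> [9]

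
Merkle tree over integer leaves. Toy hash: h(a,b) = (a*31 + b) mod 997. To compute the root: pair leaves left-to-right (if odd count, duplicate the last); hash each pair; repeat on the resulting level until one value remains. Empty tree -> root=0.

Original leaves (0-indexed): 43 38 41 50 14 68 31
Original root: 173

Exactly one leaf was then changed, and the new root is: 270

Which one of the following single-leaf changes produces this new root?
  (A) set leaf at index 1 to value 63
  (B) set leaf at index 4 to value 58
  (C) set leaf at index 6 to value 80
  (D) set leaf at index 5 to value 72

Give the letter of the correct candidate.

Answer: A

Derivation:
Original leaves: [43, 38, 41, 50, 14, 68, 31]
Target new root: 270
Try each candidate change and compute the resulting root:
Candidate A: set leaf[1] = 63 -> leaves = [43, 63, 41, 50, 14, 68, 31]
  L0: [43, 63, 41, 50, 14, 68, 31]
  L1: h(43,63)=(43*31+63)%997=399 h(41,50)=(41*31+50)%997=324 h(14,68)=(14*31+68)%997=502 h(31,31)=(31*31+31)%997=992 -> [399, 324, 502, 992]
  L2: h(399,324)=(399*31+324)%997=729 h(502,992)=(502*31+992)%997=602 -> [729, 602]
  L3: h(729,602)=(729*31+602)%997=270 -> [270]
  root = 270 == target 270  ** MATCH **
Candidate B: set leaf[4] = 58 -> leaves = [43, 38, 41, 50, 58, 68, 31]
  L0: [43, 38, 41, 50, 58, 68, 31]
  L1: h(43,38)=(43*31+38)%997=374 h(41,50)=(41*31+50)%997=324 h(58,68)=(58*31+68)%997=869 h(31,31)=(31*31+31)%997=992 -> [374, 324, 869, 992]
  L2: h(374,324)=(374*31+324)%997=951 h(869,992)=(869*31+992)%997=15 -> [951, 15]
  L3: h(951,15)=(951*31+15)%997=583 -> [583]
  root = 583 != target 270
Candidate C: set leaf[6] = 80 -> leaves = [43, 38, 41, 50, 14, 68, 80]
  L0: [43, 38, 41, 50, 14, 68, 80]
  L1: h(43,38)=(43*31+38)%997=374 h(41,50)=(41*31+50)%997=324 h(14,68)=(14*31+68)%997=502 h(80,80)=(80*31+80)%997=566 -> [374, 324, 502, 566]
  L2: h(374,324)=(374*31+324)%997=951 h(502,566)=(502*31+566)%997=176 -> [951, 176]
  L3: h(951,176)=(951*31+176)%997=744 -> [744]
  root = 744 != target 270
Candidate D: set leaf[5] = 72 -> leaves = [43, 38, 41, 50, 14, 72, 31]
  L0: [43, 38, 41, 50, 14, 72, 31]
  L1: h(43,38)=(43*31+38)%997=374 h(41,50)=(41*31+50)%997=324 h(14,72)=(14*31+72)%997=506 h(31,31)=(31*31+31)%997=992 -> [374, 324, 506, 992]
  L2: h(374,324)=(374*31+324)%997=951 h(506,992)=(506*31+992)%997=726 -> [951, 726]
  L3: h(951,726)=(951*31+726)%997=297 -> [297]
  root = 297 != target 270
Candidate A produces the target root.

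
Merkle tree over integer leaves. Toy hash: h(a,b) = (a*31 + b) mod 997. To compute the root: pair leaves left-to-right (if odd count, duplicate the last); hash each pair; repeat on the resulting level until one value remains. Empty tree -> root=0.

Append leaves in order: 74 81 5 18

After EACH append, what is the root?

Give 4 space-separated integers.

Answer: 74 381 7 20

Derivation:
After append 74 (leaves=[74]):
  L0: [74]
  root=74
After append 81 (leaves=[74, 81]):
  L0: [74, 81]
  L1: h(74,81)=(74*31+81)%997=381 -> [381]
  root=381
After append 5 (leaves=[74, 81, 5]):
  L0: [74, 81, 5]
  L1: h(74,81)=(74*31+81)%997=381 h(5,5)=(5*31+5)%997=160 -> [381, 160]
  L2: h(381,160)=(381*31+160)%997=7 -> [7]
  root=7
After append 18 (leaves=[74, 81, 5, 18]):
  L0: [74, 81, 5, 18]
  L1: h(74,81)=(74*31+81)%997=381 h(5,18)=(5*31+18)%997=173 -> [381, 173]
  L2: h(381,173)=(381*31+173)%997=20 -> [20]
  root=20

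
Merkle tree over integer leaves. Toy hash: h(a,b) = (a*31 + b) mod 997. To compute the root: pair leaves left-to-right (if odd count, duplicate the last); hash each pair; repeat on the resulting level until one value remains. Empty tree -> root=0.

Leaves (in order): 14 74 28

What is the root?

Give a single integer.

Answer: 692

Derivation:
L0: [14, 74, 28]
L1: h(14,74)=(14*31+74)%997=508 h(28,28)=(28*31+28)%997=896 -> [508, 896]
L2: h(508,896)=(508*31+896)%997=692 -> [692]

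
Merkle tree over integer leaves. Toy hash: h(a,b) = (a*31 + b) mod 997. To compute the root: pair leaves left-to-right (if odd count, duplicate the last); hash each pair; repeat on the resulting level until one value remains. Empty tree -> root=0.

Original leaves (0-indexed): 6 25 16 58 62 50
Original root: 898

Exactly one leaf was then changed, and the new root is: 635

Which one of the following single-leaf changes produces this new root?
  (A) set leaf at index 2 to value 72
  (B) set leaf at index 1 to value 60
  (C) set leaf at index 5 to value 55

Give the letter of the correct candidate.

Answer: B

Derivation:
Original leaves: [6, 25, 16, 58, 62, 50]
Target new root: 635
Try each candidate change and compute the resulting root:
Candidate A: set leaf[2] = 72 -> leaves = [6, 25, 72, 58, 62, 50]
  L0: [6, 25, 72, 58, 62, 50]
  L1: h(6,25)=(6*31+25)%997=211 h(72,58)=(72*31+58)%997=296 h(62,50)=(62*31+50)%997=975 -> [211, 296, 975]
  L2: h(211,296)=(211*31+296)%997=855 h(975,975)=(975*31+975)%997=293 -> [855, 293]
  L3: h(855,293)=(855*31+293)%997=876 -> [876]
  root = 876 != target 635
Candidate B: set leaf[1] = 60 -> leaves = [6, 60, 16, 58, 62, 50]
  L0: [6, 60, 16, 58, 62, 50]
  L1: h(6,60)=(6*31+60)%997=246 h(16,58)=(16*31+58)%997=554 h(62,50)=(62*31+50)%997=975 -> [246, 554, 975]
  L2: h(246,554)=(246*31+554)%997=204 h(975,975)=(975*31+975)%997=293 -> [204, 293]
  L3: h(204,293)=(204*31+293)%997=635 -> [635]
  root = 635 == target 635  ** MATCH **
Candidate C: set leaf[5] = 55 -> leaves = [6, 25, 16, 58, 62, 55]
  L0: [6, 25, 16, 58, 62, 55]
  L1: h(6,25)=(6*31+25)%997=211 h(16,58)=(16*31+58)%997=554 h(62,55)=(62*31+55)%997=980 -> [211, 554, 980]
  L2: h(211,554)=(211*31+554)%997=116 h(980,980)=(980*31+980)%997=453 -> [116, 453]
  L3: h(116,453)=(116*31+453)%997=61 -> [61]
  root = 61 != target 635
Candidate B produces the target root.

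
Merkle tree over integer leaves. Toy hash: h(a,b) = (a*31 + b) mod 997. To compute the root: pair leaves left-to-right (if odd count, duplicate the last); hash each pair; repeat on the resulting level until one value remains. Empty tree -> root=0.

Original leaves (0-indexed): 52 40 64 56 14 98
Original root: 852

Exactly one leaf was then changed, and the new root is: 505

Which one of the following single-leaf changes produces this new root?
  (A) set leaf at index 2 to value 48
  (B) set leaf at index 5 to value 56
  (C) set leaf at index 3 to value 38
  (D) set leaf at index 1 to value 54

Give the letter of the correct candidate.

Original leaves: [52, 40, 64, 56, 14, 98]
Target new root: 505
Try each candidate change and compute the resulting root:
Candidate A: set leaf[2] = 48 -> leaves = [52, 40, 48, 56, 14, 98]
  L0: [52, 40, 48, 56, 14, 98]
  L1: h(52,40)=(52*31+40)%997=655 h(48,56)=(48*31+56)%997=547 h(14,98)=(14*31+98)%997=532 -> [655, 547, 532]
  L2: h(655,547)=(655*31+547)%997=912 h(532,532)=(532*31+532)%997=75 -> [912, 75]
  L3: h(912,75)=(912*31+75)%997=431 -> [431]
  root = 431 != target 505
Candidate B: set leaf[5] = 56 -> leaves = [52, 40, 64, 56, 14, 56]
  L0: [52, 40, 64, 56, 14, 56]
  L1: h(52,40)=(52*31+40)%997=655 h(64,56)=(64*31+56)%997=46 h(14,56)=(14*31+56)%997=490 -> [655, 46, 490]
  L2: h(655,46)=(655*31+46)%997=411 h(490,490)=(490*31+490)%997=725 -> [411, 725]
  L3: h(411,725)=(411*31+725)%997=505 -> [505]
  root = 505 == target 505  ** MATCH **
Candidate C: set leaf[3] = 38 -> leaves = [52, 40, 64, 38, 14, 98]
  L0: [52, 40, 64, 38, 14, 98]
  L1: h(52,40)=(52*31+40)%997=655 h(64,38)=(64*31+38)%997=28 h(14,98)=(14*31+98)%997=532 -> [655, 28, 532]
  L2: h(655,28)=(655*31+28)%997=393 h(532,532)=(532*31+532)%997=75 -> [393, 75]
  L3: h(393,75)=(393*31+75)%997=294 -> [294]
  root = 294 != target 505
Candidate D: set leaf[1] = 54 -> leaves = [52, 54, 64, 56, 14, 98]
  L0: [52, 54, 64, 56, 14, 98]
  L1: h(52,54)=(52*31+54)%997=669 h(64,56)=(64*31+56)%997=46 h(14,98)=(14*31+98)%997=532 -> [669, 46, 532]
  L2: h(669,46)=(669*31+46)%997=845 h(532,532)=(532*31+532)%997=75 -> [845, 75]
  L3: h(845,75)=(845*31+75)%997=348 -> [348]
  root = 348 != target 505
Candidate B produces the target root.

Answer: B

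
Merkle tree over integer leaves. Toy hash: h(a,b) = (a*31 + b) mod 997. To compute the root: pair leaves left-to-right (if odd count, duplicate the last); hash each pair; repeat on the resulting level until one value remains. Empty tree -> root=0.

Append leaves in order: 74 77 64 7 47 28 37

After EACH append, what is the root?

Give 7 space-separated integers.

After append 74 (leaves=[74]):
  L0: [74]
  root=74
After append 77 (leaves=[74, 77]):
  L0: [74, 77]
  L1: h(74,77)=(74*31+77)%997=377 -> [377]
  root=377
After append 64 (leaves=[74, 77, 64]):
  L0: [74, 77, 64]
  L1: h(74,77)=(74*31+77)%997=377 h(64,64)=(64*31+64)%997=54 -> [377, 54]
  L2: h(377,54)=(377*31+54)%997=774 -> [774]
  root=774
After append 7 (leaves=[74, 77, 64, 7]):
  L0: [74, 77, 64, 7]
  L1: h(74,77)=(74*31+77)%997=377 h(64,7)=(64*31+7)%997=994 -> [377, 994]
  L2: h(377,994)=(377*31+994)%997=717 -> [717]
  root=717
After append 47 (leaves=[74, 77, 64, 7, 47]):
  L0: [74, 77, 64, 7, 47]
  L1: h(74,77)=(74*31+77)%997=377 h(64,7)=(64*31+7)%997=994 h(47,47)=(47*31+47)%997=507 -> [377, 994, 507]
  L2: h(377,994)=(377*31+994)%997=717 h(507,507)=(507*31+507)%997=272 -> [717, 272]
  L3: h(717,272)=(717*31+272)%997=565 -> [565]
  root=565
After append 28 (leaves=[74, 77, 64, 7, 47, 28]):
  L0: [74, 77, 64, 7, 47, 28]
  L1: h(74,77)=(74*31+77)%997=377 h(64,7)=(64*31+7)%997=994 h(47,28)=(47*31+28)%997=488 -> [377, 994, 488]
  L2: h(377,994)=(377*31+994)%997=717 h(488,488)=(488*31+488)%997=661 -> [717, 661]
  L3: h(717,661)=(717*31+661)%997=954 -> [954]
  root=954
After append 37 (leaves=[74, 77, 64, 7, 47, 28, 37]):
  L0: [74, 77, 64, 7, 47, 28, 37]
  L1: h(74,77)=(74*31+77)%997=377 h(64,7)=(64*31+7)%997=994 h(47,28)=(47*31+28)%997=488 h(37,37)=(37*31+37)%997=187 -> [377, 994, 488, 187]
  L2: h(377,994)=(377*31+994)%997=717 h(488,187)=(488*31+187)%997=360 -> [717, 360]
  L3: h(717,360)=(717*31+360)%997=653 -> [653]
  root=653

Answer: 74 377 774 717 565 954 653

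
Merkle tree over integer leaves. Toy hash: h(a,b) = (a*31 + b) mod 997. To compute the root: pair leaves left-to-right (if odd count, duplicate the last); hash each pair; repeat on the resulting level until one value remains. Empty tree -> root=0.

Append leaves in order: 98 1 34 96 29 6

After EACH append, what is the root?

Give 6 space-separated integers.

After append 98 (leaves=[98]):
  L0: [98]
  root=98
After append 1 (leaves=[98, 1]):
  L0: [98, 1]
  L1: h(98,1)=(98*31+1)%997=48 -> [48]
  root=48
After append 34 (leaves=[98, 1, 34]):
  L0: [98, 1, 34]
  L1: h(98,1)=(98*31+1)%997=48 h(34,34)=(34*31+34)%997=91 -> [48, 91]
  L2: h(48,91)=(48*31+91)%997=582 -> [582]
  root=582
After append 96 (leaves=[98, 1, 34, 96]):
  L0: [98, 1, 34, 96]
  L1: h(98,1)=(98*31+1)%997=48 h(34,96)=(34*31+96)%997=153 -> [48, 153]
  L2: h(48,153)=(48*31+153)%997=644 -> [644]
  root=644
After append 29 (leaves=[98, 1, 34, 96, 29]):
  L0: [98, 1, 34, 96, 29]
  L1: h(98,1)=(98*31+1)%997=48 h(34,96)=(34*31+96)%997=153 h(29,29)=(29*31+29)%997=928 -> [48, 153, 928]
  L2: h(48,153)=(48*31+153)%997=644 h(928,928)=(928*31+928)%997=783 -> [644, 783]
  L3: h(644,783)=(644*31+783)%997=807 -> [807]
  root=807
After append 6 (leaves=[98, 1, 34, 96, 29, 6]):
  L0: [98, 1, 34, 96, 29, 6]
  L1: h(98,1)=(98*31+1)%997=48 h(34,96)=(34*31+96)%997=153 h(29,6)=(29*31+6)%997=905 -> [48, 153, 905]
  L2: h(48,153)=(48*31+153)%997=644 h(905,905)=(905*31+905)%997=47 -> [644, 47]
  L3: h(644,47)=(644*31+47)%997=71 -> [71]
  root=71

Answer: 98 48 582 644 807 71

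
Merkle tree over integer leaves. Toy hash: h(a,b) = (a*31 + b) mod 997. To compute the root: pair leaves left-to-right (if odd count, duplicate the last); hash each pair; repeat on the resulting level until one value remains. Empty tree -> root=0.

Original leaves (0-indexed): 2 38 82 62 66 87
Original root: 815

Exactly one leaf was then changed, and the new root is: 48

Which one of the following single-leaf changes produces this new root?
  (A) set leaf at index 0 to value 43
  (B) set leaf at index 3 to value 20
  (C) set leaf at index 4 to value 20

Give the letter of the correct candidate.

Original leaves: [2, 38, 82, 62, 66, 87]
Target new root: 48
Try each candidate change and compute the resulting root:
Candidate A: set leaf[0] = 43 -> leaves = [43, 38, 82, 62, 66, 87]
  L0: [43, 38, 82, 62, 66, 87]
  L1: h(43,38)=(43*31+38)%997=374 h(82,62)=(82*31+62)%997=610 h(66,87)=(66*31+87)%997=139 -> [374, 610, 139]
  L2: h(374,610)=(374*31+610)%997=240 h(139,139)=(139*31+139)%997=460 -> [240, 460]
  L3: h(240,460)=(240*31+460)%997=921 -> [921]
  root = 921 != target 48
Candidate B: set leaf[3] = 20 -> leaves = [2, 38, 82, 20, 66, 87]
  L0: [2, 38, 82, 20, 66, 87]
  L1: h(2,38)=(2*31+38)%997=100 h(82,20)=(82*31+20)%997=568 h(66,87)=(66*31+87)%997=139 -> [100, 568, 139]
  L2: h(100,568)=(100*31+568)%997=677 h(139,139)=(139*31+139)%997=460 -> [677, 460]
  L3: h(677,460)=(677*31+460)%997=510 -> [510]
  root = 510 != target 48
Candidate C: set leaf[4] = 20 -> leaves = [2, 38, 82, 62, 20, 87]
  L0: [2, 38, 82, 62, 20, 87]
  L1: h(2,38)=(2*31+38)%997=100 h(82,62)=(82*31+62)%997=610 h(20,87)=(20*31+87)%997=707 -> [100, 610, 707]
  L2: h(100,610)=(100*31+610)%997=719 h(707,707)=(707*31+707)%997=690 -> [719, 690]
  L3: h(719,690)=(719*31+690)%997=48 -> [48]
  root = 48 == target 48  ** MATCH **
Candidate C produces the target root.

Answer: C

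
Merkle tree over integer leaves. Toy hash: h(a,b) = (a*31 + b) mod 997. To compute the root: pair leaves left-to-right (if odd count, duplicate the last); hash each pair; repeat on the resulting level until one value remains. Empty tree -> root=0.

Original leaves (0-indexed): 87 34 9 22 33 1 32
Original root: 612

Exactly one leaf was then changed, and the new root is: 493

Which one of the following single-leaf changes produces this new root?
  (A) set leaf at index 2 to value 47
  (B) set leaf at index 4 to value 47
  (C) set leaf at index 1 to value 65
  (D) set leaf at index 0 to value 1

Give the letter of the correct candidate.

Answer: C

Derivation:
Original leaves: [87, 34, 9, 22, 33, 1, 32]
Target new root: 493
Try each candidate change and compute the resulting root:
Candidate A: set leaf[2] = 47 -> leaves = [87, 34, 47, 22, 33, 1, 32]
  L0: [87, 34, 47, 22, 33, 1, 32]
  L1: h(87,34)=(87*31+34)%997=737 h(47,22)=(47*31+22)%997=482 h(33,1)=(33*31+1)%997=27 h(32,32)=(32*31+32)%997=27 -> [737, 482, 27, 27]
  L2: h(737,482)=(737*31+482)%997=398 h(27,27)=(27*31+27)%997=864 -> [398, 864]
  L3: h(398,864)=(398*31+864)%997=241 -> [241]
  root = 241 != target 493
Candidate B: set leaf[4] = 47 -> leaves = [87, 34, 9, 22, 47, 1, 32]
  L0: [87, 34, 9, 22, 47, 1, 32]
  L1: h(87,34)=(87*31+34)%997=737 h(9,22)=(9*31+22)%997=301 h(47,1)=(47*31+1)%997=461 h(32,32)=(32*31+32)%997=27 -> [737, 301, 461, 27]
  L2: h(737,301)=(737*31+301)%997=217 h(461,27)=(461*31+27)%997=360 -> [217, 360]
  L3: h(217,360)=(217*31+360)%997=108 -> [108]
  root = 108 != target 493
Candidate C: set leaf[1] = 65 -> leaves = [87, 65, 9, 22, 33, 1, 32]
  L0: [87, 65, 9, 22, 33, 1, 32]
  L1: h(87,65)=(87*31+65)%997=768 h(9,22)=(9*31+22)%997=301 h(33,1)=(33*31+1)%997=27 h(32,32)=(32*31+32)%997=27 -> [768, 301, 27, 27]
  L2: h(768,301)=(768*31+301)%997=181 h(27,27)=(27*31+27)%997=864 -> [181, 864]
  L3: h(181,864)=(181*31+864)%997=493 -> [493]
  root = 493 == target 493  ** MATCH **
Candidate D: set leaf[0] = 1 -> leaves = [1, 34, 9, 22, 33, 1, 32]
  L0: [1, 34, 9, 22, 33, 1, 32]
  L1: h(1,34)=(1*31+34)%997=65 h(9,22)=(9*31+22)%997=301 h(33,1)=(33*31+1)%997=27 h(32,32)=(32*31+32)%997=27 -> [65, 301, 27, 27]
  L2: h(65,301)=(65*31+301)%997=322 h(27,27)=(27*31+27)%997=864 -> [322, 864]
  L3: h(322,864)=(322*31+864)%997=876 -> [876]
  root = 876 != target 493
Candidate C produces the target root.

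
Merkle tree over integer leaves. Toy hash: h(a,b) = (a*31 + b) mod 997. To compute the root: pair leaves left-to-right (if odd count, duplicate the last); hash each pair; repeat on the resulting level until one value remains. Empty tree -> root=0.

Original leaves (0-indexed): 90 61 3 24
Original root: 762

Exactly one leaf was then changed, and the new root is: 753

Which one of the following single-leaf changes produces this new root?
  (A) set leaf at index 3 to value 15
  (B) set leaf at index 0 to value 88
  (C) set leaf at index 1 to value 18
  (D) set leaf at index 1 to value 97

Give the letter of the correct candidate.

Original leaves: [90, 61, 3, 24]
Target new root: 753
Try each candidate change and compute the resulting root:
Candidate A: set leaf[3] = 15 -> leaves = [90, 61, 3, 15]
  L0: [90, 61, 3, 15]
  L1: h(90,61)=(90*31+61)%997=857 h(3,15)=(3*31+15)%997=108 -> [857, 108]
  L2: h(857,108)=(857*31+108)%997=753 -> [753]
  root = 753 == target 753  ** MATCH **
Candidate B: set leaf[0] = 88 -> leaves = [88, 61, 3, 24]
  L0: [88, 61, 3, 24]
  L1: h(88,61)=(88*31+61)%997=795 h(3,24)=(3*31+24)%997=117 -> [795, 117]
  L2: h(795,117)=(795*31+117)%997=834 -> [834]
  root = 834 != target 753
Candidate C: set leaf[1] = 18 -> leaves = [90, 18, 3, 24]
  L0: [90, 18, 3, 24]
  L1: h(90,18)=(90*31+18)%997=814 h(3,24)=(3*31+24)%997=117 -> [814, 117]
  L2: h(814,117)=(814*31+117)%997=426 -> [426]
  root = 426 != target 753
Candidate D: set leaf[1] = 97 -> leaves = [90, 97, 3, 24]
  L0: [90, 97, 3, 24]
  L1: h(90,97)=(90*31+97)%997=893 h(3,24)=(3*31+24)%997=117 -> [893, 117]
  L2: h(893,117)=(893*31+117)%997=881 -> [881]
  root = 881 != target 753
Candidate A produces the target root.

Answer: A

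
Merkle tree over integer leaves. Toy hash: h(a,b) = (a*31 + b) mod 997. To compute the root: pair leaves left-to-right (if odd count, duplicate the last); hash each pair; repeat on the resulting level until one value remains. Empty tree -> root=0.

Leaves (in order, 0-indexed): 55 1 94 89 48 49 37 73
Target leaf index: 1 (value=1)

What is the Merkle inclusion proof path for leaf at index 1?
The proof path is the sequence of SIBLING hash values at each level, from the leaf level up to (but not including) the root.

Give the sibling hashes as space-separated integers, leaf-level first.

L0 (leaves): [55, 1, 94, 89, 48, 49, 37, 73], target index=1
L1: h(55,1)=(55*31+1)%997=709 [pair 0] h(94,89)=(94*31+89)%997=12 [pair 1] h(48,49)=(48*31+49)%997=540 [pair 2] h(37,73)=(37*31+73)%997=223 [pair 3] -> [709, 12, 540, 223]
  Sibling for proof at L0: 55
L2: h(709,12)=(709*31+12)%997=57 [pair 0] h(540,223)=(540*31+223)%997=14 [pair 1] -> [57, 14]
  Sibling for proof at L1: 12
L3: h(57,14)=(57*31+14)%997=784 [pair 0] -> [784]
  Sibling for proof at L2: 14
Root: 784
Proof path (sibling hashes from leaf to root): [55, 12, 14]

Answer: 55 12 14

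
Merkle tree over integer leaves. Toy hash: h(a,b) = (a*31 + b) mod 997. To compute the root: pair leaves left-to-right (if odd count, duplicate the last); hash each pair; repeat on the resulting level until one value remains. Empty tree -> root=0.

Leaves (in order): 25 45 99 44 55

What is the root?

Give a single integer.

L0: [25, 45, 99, 44, 55]
L1: h(25,45)=(25*31+45)%997=820 h(99,44)=(99*31+44)%997=122 h(55,55)=(55*31+55)%997=763 -> [820, 122, 763]
L2: h(820,122)=(820*31+122)%997=617 h(763,763)=(763*31+763)%997=488 -> [617, 488]
L3: h(617,488)=(617*31+488)%997=672 -> [672]

Answer: 672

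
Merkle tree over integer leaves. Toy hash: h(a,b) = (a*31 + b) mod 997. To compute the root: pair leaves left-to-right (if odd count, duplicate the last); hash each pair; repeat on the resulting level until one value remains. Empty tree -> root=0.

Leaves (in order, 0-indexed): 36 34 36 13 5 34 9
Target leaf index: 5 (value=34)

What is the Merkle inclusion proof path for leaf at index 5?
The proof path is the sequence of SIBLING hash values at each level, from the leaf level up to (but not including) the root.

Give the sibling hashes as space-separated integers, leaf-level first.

Answer: 5 288 887

Derivation:
L0 (leaves): [36, 34, 36, 13, 5, 34, 9], target index=5
L1: h(36,34)=(36*31+34)%997=153 [pair 0] h(36,13)=(36*31+13)%997=132 [pair 1] h(5,34)=(5*31+34)%997=189 [pair 2] h(9,9)=(9*31+9)%997=288 [pair 3] -> [153, 132, 189, 288]
  Sibling for proof at L0: 5
L2: h(153,132)=(153*31+132)%997=887 [pair 0] h(189,288)=(189*31+288)%997=165 [pair 1] -> [887, 165]
  Sibling for proof at L1: 288
L3: h(887,165)=(887*31+165)%997=743 [pair 0] -> [743]
  Sibling for proof at L2: 887
Root: 743
Proof path (sibling hashes from leaf to root): [5, 288, 887]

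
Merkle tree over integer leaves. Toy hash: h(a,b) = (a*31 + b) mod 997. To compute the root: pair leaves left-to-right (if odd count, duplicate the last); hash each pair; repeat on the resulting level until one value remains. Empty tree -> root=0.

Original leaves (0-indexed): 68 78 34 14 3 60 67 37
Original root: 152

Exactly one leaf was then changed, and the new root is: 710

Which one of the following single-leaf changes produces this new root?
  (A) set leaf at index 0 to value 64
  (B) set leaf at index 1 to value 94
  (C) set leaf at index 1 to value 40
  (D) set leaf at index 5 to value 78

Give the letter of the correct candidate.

Original leaves: [68, 78, 34, 14, 3, 60, 67, 37]
Target new root: 710
Try each candidate change and compute the resulting root:
Candidate A: set leaf[0] = 64 -> leaves = [64, 78, 34, 14, 3, 60, 67, 37]
  L0: [64, 78, 34, 14, 3, 60, 67, 37]
  L1: h(64,78)=(64*31+78)%997=68 h(34,14)=(34*31+14)%997=71 h(3,60)=(3*31+60)%997=153 h(67,37)=(67*31+37)%997=120 -> [68, 71, 153, 120]
  L2: h(68,71)=(68*31+71)%997=185 h(153,120)=(153*31+120)%997=875 -> [185, 875]
  L3: h(185,875)=(185*31+875)%997=628 -> [628]
  root = 628 != target 710
Candidate B: set leaf[1] = 94 -> leaves = [68, 94, 34, 14, 3, 60, 67, 37]
  L0: [68, 94, 34, 14, 3, 60, 67, 37]
  L1: h(68,94)=(68*31+94)%997=208 h(34,14)=(34*31+14)%997=71 h(3,60)=(3*31+60)%997=153 h(67,37)=(67*31+37)%997=120 -> [208, 71, 153, 120]
  L2: h(208,71)=(208*31+71)%997=537 h(153,120)=(153*31+120)%997=875 -> [537, 875]
  L3: h(537,875)=(537*31+875)%997=573 -> [573]
  root = 573 != target 710
Candidate C: set leaf[1] = 40 -> leaves = [68, 40, 34, 14, 3, 60, 67, 37]
  L0: [68, 40, 34, 14, 3, 60, 67, 37]
  L1: h(68,40)=(68*31+40)%997=154 h(34,14)=(34*31+14)%997=71 h(3,60)=(3*31+60)%997=153 h(67,37)=(67*31+37)%997=120 -> [154, 71, 153, 120]
  L2: h(154,71)=(154*31+71)%997=857 h(153,120)=(153*31+120)%997=875 -> [857, 875]
  L3: h(857,875)=(857*31+875)%997=523 -> [523]
  root = 523 != target 710
Candidate D: set leaf[5] = 78 -> leaves = [68, 78, 34, 14, 3, 78, 67, 37]
  L0: [68, 78, 34, 14, 3, 78, 67, 37]
  L1: h(68,78)=(68*31+78)%997=192 h(34,14)=(34*31+14)%997=71 h(3,78)=(3*31+78)%997=171 h(67,37)=(67*31+37)%997=120 -> [192, 71, 171, 120]
  L2: h(192,71)=(192*31+71)%997=41 h(171,120)=(171*31+120)%997=436 -> [41, 436]
  L3: h(41,436)=(41*31+436)%997=710 -> [710]
  root = 710 == target 710  ** MATCH **
Candidate D produces the target root.

Answer: D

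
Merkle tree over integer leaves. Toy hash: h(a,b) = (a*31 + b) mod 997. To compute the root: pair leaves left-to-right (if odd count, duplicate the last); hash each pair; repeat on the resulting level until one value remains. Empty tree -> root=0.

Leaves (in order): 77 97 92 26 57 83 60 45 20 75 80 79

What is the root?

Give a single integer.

Answer: 674

Derivation:
L0: [77, 97, 92, 26, 57, 83, 60, 45, 20, 75, 80, 79]
L1: h(77,97)=(77*31+97)%997=490 h(92,26)=(92*31+26)%997=884 h(57,83)=(57*31+83)%997=853 h(60,45)=(60*31+45)%997=908 h(20,75)=(20*31+75)%997=695 h(80,79)=(80*31+79)%997=565 -> [490, 884, 853, 908, 695, 565]
L2: h(490,884)=(490*31+884)%997=122 h(853,908)=(853*31+908)%997=432 h(695,565)=(695*31+565)%997=176 -> [122, 432, 176]
L3: h(122,432)=(122*31+432)%997=226 h(176,176)=(176*31+176)%997=647 -> [226, 647]
L4: h(226,647)=(226*31+647)%997=674 -> [674]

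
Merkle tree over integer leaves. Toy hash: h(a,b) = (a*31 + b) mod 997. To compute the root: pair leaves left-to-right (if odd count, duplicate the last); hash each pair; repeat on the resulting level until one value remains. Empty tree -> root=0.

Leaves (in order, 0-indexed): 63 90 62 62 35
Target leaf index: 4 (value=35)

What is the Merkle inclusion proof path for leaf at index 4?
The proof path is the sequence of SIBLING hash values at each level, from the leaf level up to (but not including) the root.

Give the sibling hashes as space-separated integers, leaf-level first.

L0 (leaves): [63, 90, 62, 62, 35], target index=4
L1: h(63,90)=(63*31+90)%997=49 [pair 0] h(62,62)=(62*31+62)%997=987 [pair 1] h(35,35)=(35*31+35)%997=123 [pair 2] -> [49, 987, 123]
  Sibling for proof at L0: 35
L2: h(49,987)=(49*31+987)%997=512 [pair 0] h(123,123)=(123*31+123)%997=945 [pair 1] -> [512, 945]
  Sibling for proof at L1: 123
L3: h(512,945)=(512*31+945)%997=865 [pair 0] -> [865]
  Sibling for proof at L2: 512
Root: 865
Proof path (sibling hashes from leaf to root): [35, 123, 512]

Answer: 35 123 512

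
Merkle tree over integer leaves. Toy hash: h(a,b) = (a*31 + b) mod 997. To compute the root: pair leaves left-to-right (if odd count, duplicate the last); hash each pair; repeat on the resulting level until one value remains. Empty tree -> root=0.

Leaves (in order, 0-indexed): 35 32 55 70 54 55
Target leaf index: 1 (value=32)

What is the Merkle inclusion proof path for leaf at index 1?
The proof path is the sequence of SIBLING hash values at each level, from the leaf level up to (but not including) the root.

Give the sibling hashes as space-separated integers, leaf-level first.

Answer: 35 778 493

Derivation:
L0 (leaves): [35, 32, 55, 70, 54, 55], target index=1
L1: h(35,32)=(35*31+32)%997=120 [pair 0] h(55,70)=(55*31+70)%997=778 [pair 1] h(54,55)=(54*31+55)%997=732 [pair 2] -> [120, 778, 732]
  Sibling for proof at L0: 35
L2: h(120,778)=(120*31+778)%997=510 [pair 0] h(732,732)=(732*31+732)%997=493 [pair 1] -> [510, 493]
  Sibling for proof at L1: 778
L3: h(510,493)=(510*31+493)%997=351 [pair 0] -> [351]
  Sibling for proof at L2: 493
Root: 351
Proof path (sibling hashes from leaf to root): [35, 778, 493]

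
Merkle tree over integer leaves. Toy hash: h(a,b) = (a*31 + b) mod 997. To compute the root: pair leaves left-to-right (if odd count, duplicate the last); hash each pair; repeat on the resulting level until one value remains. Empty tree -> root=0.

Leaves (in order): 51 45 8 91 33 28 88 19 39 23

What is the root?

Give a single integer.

Answer: 509

Derivation:
L0: [51, 45, 8, 91, 33, 28, 88, 19, 39, 23]
L1: h(51,45)=(51*31+45)%997=629 h(8,91)=(8*31+91)%997=339 h(33,28)=(33*31+28)%997=54 h(88,19)=(88*31+19)%997=753 h(39,23)=(39*31+23)%997=235 -> [629, 339, 54, 753, 235]
L2: h(629,339)=(629*31+339)%997=895 h(54,753)=(54*31+753)%997=433 h(235,235)=(235*31+235)%997=541 -> [895, 433, 541]
L3: h(895,433)=(895*31+433)%997=262 h(541,541)=(541*31+541)%997=363 -> [262, 363]
L4: h(262,363)=(262*31+363)%997=509 -> [509]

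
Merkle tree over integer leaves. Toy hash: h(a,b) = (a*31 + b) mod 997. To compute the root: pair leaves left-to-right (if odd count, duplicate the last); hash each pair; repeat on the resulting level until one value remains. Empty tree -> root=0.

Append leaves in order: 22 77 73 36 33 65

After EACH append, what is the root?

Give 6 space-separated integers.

Answer: 22 759 940 903 968 995

Derivation:
After append 22 (leaves=[22]):
  L0: [22]
  root=22
After append 77 (leaves=[22, 77]):
  L0: [22, 77]
  L1: h(22,77)=(22*31+77)%997=759 -> [759]
  root=759
After append 73 (leaves=[22, 77, 73]):
  L0: [22, 77, 73]
  L1: h(22,77)=(22*31+77)%997=759 h(73,73)=(73*31+73)%997=342 -> [759, 342]
  L2: h(759,342)=(759*31+342)%997=940 -> [940]
  root=940
After append 36 (leaves=[22, 77, 73, 36]):
  L0: [22, 77, 73, 36]
  L1: h(22,77)=(22*31+77)%997=759 h(73,36)=(73*31+36)%997=305 -> [759, 305]
  L2: h(759,305)=(759*31+305)%997=903 -> [903]
  root=903
After append 33 (leaves=[22, 77, 73, 36, 33]):
  L0: [22, 77, 73, 36, 33]
  L1: h(22,77)=(22*31+77)%997=759 h(73,36)=(73*31+36)%997=305 h(33,33)=(33*31+33)%997=59 -> [759, 305, 59]
  L2: h(759,305)=(759*31+305)%997=903 h(59,59)=(59*31+59)%997=891 -> [903, 891]
  L3: h(903,891)=(903*31+891)%997=968 -> [968]
  root=968
After append 65 (leaves=[22, 77, 73, 36, 33, 65]):
  L0: [22, 77, 73, 36, 33, 65]
  L1: h(22,77)=(22*31+77)%997=759 h(73,36)=(73*31+36)%997=305 h(33,65)=(33*31+65)%997=91 -> [759, 305, 91]
  L2: h(759,305)=(759*31+305)%997=903 h(91,91)=(91*31+91)%997=918 -> [903, 918]
  L3: h(903,918)=(903*31+918)%997=995 -> [995]
  root=995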